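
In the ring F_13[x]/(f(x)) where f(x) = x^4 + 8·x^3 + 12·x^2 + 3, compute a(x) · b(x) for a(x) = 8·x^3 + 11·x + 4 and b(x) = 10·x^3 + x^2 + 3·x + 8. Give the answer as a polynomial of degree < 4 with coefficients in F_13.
a · b ≡ 2·x^3 + 10·x^2 + 7·x + 4 (mod f(x))

Multiply as integer polynomials: a · b = 80·x^6 + 8·x^5 + 134·x^4 + 115·x^3 + 37·x^2 + 100·x + 32. Reducing coefficients mod 13: a · b ≡ 2·x^6 + 8·x^5 + 4·x^4 + 11·x^3 + 11·x^2 + 9·x + 6. Now divide by f(x) = x^4 + 8·x^3 + 12·x^2 + 3 in F_13[x], eliminating the leading term at each step:
  leading term 2·x^6: subtract (2·x^2)·f(x) = 2·x^6 + 3·x^5 + 11·x^4 + 6·x^2, leaving 5·x^5 + 6·x^4 + 11·x^3 + 5·x^2 + 9·x + 6 (coefficients mod 13)
  leading term 5·x^5: subtract (5·x)·f(x) = 5·x^5 + x^4 + 8·x^3 + 2·x, leaving 5·x^4 + 3·x^3 + 5·x^2 + 7·x + 6 (coefficients mod 13)
  leading term 5·x^4: subtract (5)·f(x) = 5·x^4 + x^3 + 8·x^2 + 2, leaving 2·x^3 + 10·x^2 + 7·x + 4 (coefficients mod 13)
The degree is now < 4, so this is the remainder. Hence a · b ≡ 2·x^3 + 10·x^2 + 7·x + 4 in F_13[x]/(f).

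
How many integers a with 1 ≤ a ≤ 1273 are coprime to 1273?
The number of a ∈ {1, ..., 1273} with gcd(a, 1273) = 1 is by definition Euler's totient φ(1273). φ is multiplicative, with φ(p^e) = p^e − p^(e−1). Factorise 1273 = 19 · 67. Then
  φ(1273) = (19 − 1) · (67 − 1) = 18 · 66 = 1188.
So there are 1188 such integers.

Final answer: 1188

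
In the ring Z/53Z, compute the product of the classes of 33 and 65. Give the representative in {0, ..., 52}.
25

Reduce the factors first: 65 ≡ 12 (mod 53), so 33 · 65 ≡ 33 · 12 (mod 53). 33 · 12 = 396. Dividing by 53: 396 = 7·53 + 25. So (33 · 65) mod 53 = 25.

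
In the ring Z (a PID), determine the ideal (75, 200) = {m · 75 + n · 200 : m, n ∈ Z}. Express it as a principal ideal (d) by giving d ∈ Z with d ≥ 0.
In the PID Z, (a, b) is generated by gcd(a, b). Compute gcd(200, 75) with the extended Euclidean algorithm, tracking rows (r, s, t) with s·200 + t·75 = r:
  row A: (200, 1, 0)   [1·200 + 0·75 = 200]
  row B: (75, 0, 1)   [0·200 + 1·75 = 75]
  200 = 2·75 + 50   → row C = row A − 2·row B = (50, 1, −2)   [check: 1·200 − 2·75 = 50]
  75 = 1·50 + 25   → row D = row B − 1·row C = (25, −1, 3)   [check: −1·200 + 3·75 = 25]
  50 = 2·25 + 0   → remainder 0, stop. gcd = 25 (last nonzero row D).
So gcd(75, 200) = 25, with Bézout identity −1·200 + 3·75 = 25. Containment (⊇): the Bézout identity exhibits 25 as an element of (75, 200), giving (25) ⊆ (75, 200). Containment (⊆): since 25 | 75 and 25 | 200 (75 = 25·3, 200 = 25·8), every Z-linear combination of 75 and 200 is divisible by 25, so (75, 200) ⊆ (25). Therefore (75, 200) = (25), d = 25.

Final answer: (75, 200) = (25); d = 25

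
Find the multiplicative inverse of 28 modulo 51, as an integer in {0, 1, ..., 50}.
Apply the extended Euclidean algorithm to (51, 28), tracking rows (r, s, t) with s·51 + t·28 = r. Each division r_prev = q·r_cur + r_new produces the new row as (previous row) − q·(current row):
  row A: (51, 1, 0)   [1·51 + 0·28 = 51]
  row B: (28, 0, 1)   [0·51 + 1·28 = 28]
  51 = 1·28 + 23   → row C = row A − 1·row B = (23, 1, −1)   [check: 1·51 − 1·28 = 23]
  28 = 1·23 + 5   → row D = row B − 1·row C = (5, −1, 2)   [check: −1·51 + 2·28 = 5]
  23 = 4·5 + 3   → row E = row C − 4·row D = (3, 5, −9)   [check: 5·51 − 9·28 = 3]
  5 = 1·3 + 2   → row F = row D − 1·row E = (2, −6, 11)   [check: −6·51 + 11·28 = 2]
  3 = 1·2 + 1   → row G = row E − 1·row F = (1, 11, −20)   [check: 11·51 − 20·28 = 1]
  2 = 2·1 + 0   → remainder 0, stop. gcd = 1 (last nonzero row G).
The gcd is 1, so 28 is invertible mod 51. The last nonzero row gives 11·51 − 20·28 = 1, so t = −20. So 28^(−1) ≡ −20 ≡ 31 (mod 51). Verify: 28 · 31 = 868 ≡ 1 (mod 51). ✓

Final answer: 28^(−1) ≡ 31 (mod 51)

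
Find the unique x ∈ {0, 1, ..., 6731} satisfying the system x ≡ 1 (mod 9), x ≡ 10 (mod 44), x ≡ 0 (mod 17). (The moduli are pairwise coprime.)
The moduli 9, 44, 17 are pairwise coprime, so by the CRT there is a unique solution mod 9·44·17 = 6732.
Solve by successive substitution. Start with x ≡ 1 (mod 9).
  Combine with x ≡ 10 (mod 44): write x = 1 + 9·t and require 1 + 9·t ≡ 10 (mod 44), i.e. 9·t ≡ 10 − 1 ≡ 9 (mod 44). Since 9^(−1) ≡ 5 (mod 44), t ≡ 5·9 ≡ 1 (mod 44). So x ≡ 1 + 9·1 = 10 (mod 396).
  Combine with x ≡ 0 (mod 17): write x = 10 + 396·t and require 10 + 396·t ≡ 0 (mod 17), i.e. 396·t ≡ 0 − 10 ≡ 7 (mod 17). Since 396^(−1) ≡ 7 (mod 17) (396 ≡ 5 (mod 17)), t ≡ 7·7 ≡ 15 (mod 17). So x ≡ 10 + 396·15 = 5950 (mod 6732).
Unique solution in [0, 6732): x = 5950.

Final answer: x ≡ 5950 (mod 6732); the representative in [0, 6732) is 5950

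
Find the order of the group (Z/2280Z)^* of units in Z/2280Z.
|(Z/2280Z)^*| = 576

(Z/2280Z)^* consists of the classes a with gcd(a, 2280) = 1, so its order is φ(2280). φ is multiplicative, with φ(p^e) = p^e − p^(e−1). Factorise 2280 = 2^3 · 3 · 5 · 19. Then
  φ(2280) = (2^3 − 2^2) · (3 − 1) · (5 − 1) · (19 − 1) = 4 · 2 · 4 · 18 = 576.
Thus |(Z/2280Z)^*| = 576.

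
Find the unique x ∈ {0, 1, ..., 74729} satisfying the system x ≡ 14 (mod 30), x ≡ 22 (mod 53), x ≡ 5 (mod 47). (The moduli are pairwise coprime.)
x ≡ 67544 (mod 74730); the representative in [0, 74730) is 67544

The moduli 30, 53, 47 are pairwise coprime, so by the CRT there is a unique solution mod 30·53·47 = 74730.
Solve by successive substitution. Start with x ≡ 14 (mod 30).
  Combine with x ≡ 22 (mod 53): write x = 14 + 30·t and require 14 + 30·t ≡ 22 (mod 53), i.e. 30·t ≡ 22 − 14 ≡ 8 (mod 53). Since 30^(−1) ≡ 23 (mod 53), t ≡ 23·8 ≡ 25 (mod 53). So x ≡ 14 + 30·25 = 764 (mod 1590).
  Combine with x ≡ 5 (mod 47): write x = 764 + 1590·t and require 764 + 1590·t ≡ 5 (mod 47), i.e. 1590·t ≡ 5 − 764 ≡ 40 (mod 47). Since 1590^(−1) ≡ 41 (mod 47) (1590 ≡ 39 (mod 47)), t ≡ 41·40 ≡ 42 (mod 47). So x ≡ 764 + 1590·42 = 67544 (mod 74730).
Unique solution in [0, 74730): x = 67544.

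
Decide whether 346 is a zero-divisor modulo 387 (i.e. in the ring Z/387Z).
NO

gcd(346, 387) = 1, so 346 is a unit in Z/387Z (it has a multiplicative inverse). A unit cannot be a zero-divisor: if 346·b ≡ 0 then multiplying both sides by 346^(−1) gives b ≡ 0. So 346 is not a zero-divisor.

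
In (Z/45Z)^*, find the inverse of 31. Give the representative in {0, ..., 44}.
31^(−1) ≡ 16 (mod 45)

Apply the extended Euclidean algorithm to (45, 31), tracking rows (r, s, t) with s·45 + t·31 = r. Each division r_prev = q·r_cur + r_new produces the new row as (previous row) − q·(current row):
  row A: (45, 1, 0)   [1·45 + 0·31 = 45]
  row B: (31, 0, 1)   [0·45 + 1·31 = 31]
  45 = 1·31 + 14   → row C = row A − 1·row B = (14, 1, −1)   [check: 1·45 − 1·31 = 14]
  31 = 2·14 + 3   → row D = row B − 2·row C = (3, −2, 3)   [check: −2·45 + 3·31 = 3]
  14 = 4·3 + 2   → row E = row C − 4·row D = (2, 9, −13)   [check: 9·45 − 13·31 = 2]
  3 = 1·2 + 1   → row F = row D − 1·row E = (1, −11, 16)   [check: −11·45 + 16·31 = 1]
  2 = 2·1 + 0   → remainder 0, stop. gcd = 1 (last nonzero row F).
The gcd is 1, so 31 is invertible mod 45. The last nonzero row gives −11·45 + 16·31 = 1, so t = 16. So 31^(−1) ≡ 16 (mod 45). Verify: 31 · 16 = 496 ≡ 1 (mod 45). ✓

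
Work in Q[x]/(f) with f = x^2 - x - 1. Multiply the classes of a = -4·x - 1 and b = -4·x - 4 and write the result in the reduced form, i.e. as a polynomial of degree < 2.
First multiply in Q[x] without reducing: a · b = 16·x^2 + 20·x + 4. Now divide by f(x) = x^2 - x - 1, eliminating the leading term at each step:
  leading term 16·x^2: subtract (16)·f(x) = 16·x^2 - 16·x - 16, leaving 36·x + 20
The degree is now < 2, so this is the remainder. Hence a · b ≡ 36·x + 20 in Q[x]/(f).

Final answer: a · b ≡ 36·x + 20 (mod f(x))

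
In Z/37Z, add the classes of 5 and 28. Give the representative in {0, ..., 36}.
33

Both summands are already reduced mod 37. 5 + 28 = 33; 33 = 0·37 + 33, so (5 + 28) mod 37 = 33.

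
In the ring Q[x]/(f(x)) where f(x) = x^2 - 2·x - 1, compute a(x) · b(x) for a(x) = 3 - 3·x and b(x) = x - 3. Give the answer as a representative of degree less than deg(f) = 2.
a · b ≡ 6·x - 12 (mod f(x))

First multiply in Q[x] without reducing: a · b = -3·x^2 + 12·x - 9. Now divide by f(x) = x^2 - 2·x - 1, eliminating the leading term at each step:
  leading term -3·x^2: subtract (-3)·f(x) = -3·x^2 + 6·x + 3, leaving 6·x - 12
The degree is now < 2, so this is the remainder. Hence a · b ≡ 6·x - 12 in Q[x]/(f).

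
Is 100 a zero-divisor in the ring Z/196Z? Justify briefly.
gcd(100, 196) = 4 > 1, so 100 is not a unit in Z/196Z. In Z/nZ every nonzero non-unit is a zero-divisor: explicitly, take b = 196/gcd = 49 ≠ 0 (mod 196); then 100·49 = 4900 = 25·196, i.e. 100·49 ≡ 0 (mod 196). So 100 is a zero-divisor.

Final answer: YES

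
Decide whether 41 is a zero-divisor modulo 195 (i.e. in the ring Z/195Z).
gcd(41, 195) = 1, so 41 is a unit in Z/195Z (it has a multiplicative inverse). A unit cannot be a zero-divisor: if 41·b ≡ 0 then multiplying both sides by 41^(−1) gives b ≡ 0. So 41 is not a zero-divisor.

Final answer: NO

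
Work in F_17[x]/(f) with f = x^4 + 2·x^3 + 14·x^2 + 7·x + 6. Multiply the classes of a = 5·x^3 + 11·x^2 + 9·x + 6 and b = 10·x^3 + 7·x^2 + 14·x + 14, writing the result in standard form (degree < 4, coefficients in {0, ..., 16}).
Multiply as integer polynomials: a · b = 50·x^6 + 145·x^5 + 237·x^4 + 347·x^3 + 322·x^2 + 210·x + 84. Reducing coefficients mod 17: a · b ≡ 16·x^6 + 9·x^5 + 16·x^4 + 7·x^3 + 16·x^2 + 6·x + 16. Now divide by f(x) = x^4 + 2·x^3 + 14·x^2 + 7·x + 6 in F_17[x], eliminating the leading term at each step:
  leading term 16·x^6: subtract (16·x^2)·f(x) = 16·x^6 + 15·x^5 + 3·x^4 + 10·x^3 + 11·x^2, leaving 11·x^5 + 13·x^4 + 14·x^3 + 5·x^2 + 6·x + 16 (coefficients mod 17)
  leading term 11·x^5: subtract (11·x)·f(x) = 11·x^5 + 5·x^4 + x^3 + 9·x^2 + 15·x, leaving 8·x^4 + 13·x^3 + 13·x^2 + 8·x + 16 (coefficients mod 17)
  leading term 8·x^4: subtract (8)·f(x) = 8·x^4 + 16·x^3 + 10·x^2 + 5·x + 14, leaving 14·x^3 + 3·x^2 + 3·x + 2 (coefficients mod 17)
The degree is now < 4, so this is the remainder. Hence a · b ≡ 14·x^3 + 3·x^2 + 3·x + 2 in F_17[x]/(f).

Final answer: a · b ≡ 14·x^3 + 3·x^2 + 3·x + 2 (mod f(x))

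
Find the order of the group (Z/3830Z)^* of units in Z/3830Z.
|(Z/3830Z)^*| = 1528

(Z/3830Z)^* consists of the classes a with gcd(a, 3830) = 1, so its order is φ(3830). φ is multiplicative, with φ(p^e) = p^e − p^(e−1). Factorise 3830 = 2 · 5 · 383. Then
  φ(3830) = (2 − 1) · (5 − 1) · (383 − 1) = 1 · 4 · 382 = 1528.
Thus |(Z/3830Z)^*| = 1528.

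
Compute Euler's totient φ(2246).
φ is multiplicative, with φ(p^e) = p^e − p^(e−1). Factorise 2246 = 2 · 1123. Then
  φ(2246) = (2 − 1) · (1123 − 1) = 1 · 1122 = 1122.

Final answer: φ(2246) = 1122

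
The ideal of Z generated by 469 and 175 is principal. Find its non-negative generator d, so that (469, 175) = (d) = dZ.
In the PID Z, (a, b) is generated by gcd(a, b). Compute gcd(469, 175) with the extended Euclidean algorithm, tracking rows (r, s, t) with s·469 + t·175 = r:
  row A: (469, 1, 0)   [1·469 + 0·175 = 469]
  row B: (175, 0, 1)   [0·469 + 1·175 = 175]
  469 = 2·175 + 119   → row C = row A − 2·row B = (119, 1, −2)   [check: 1·469 − 2·175 = 119]
  175 = 1·119 + 56   → row D = row B − 1·row C = (56, −1, 3)   [check: −1·469 + 3·175 = 56]
  119 = 2·56 + 7   → row E = row C − 2·row D = (7, 3, −8)   [check: 3·469 − 8·175 = 7]
  56 = 8·7 + 0   → remainder 0, stop. gcd = 7 (last nonzero row E).
So gcd(469, 175) = 7, with Bézout identity 3·469 − 8·175 = 7. Containment (⊇): the Bézout identity exhibits 7 as an element of (469, 175), giving (7) ⊆ (469, 175). Containment (⊆): since 7 | 469 and 7 | 175 (469 = 7·67, 175 = 7·25), every Z-linear combination of 469 and 175 is divisible by 7, so (469, 175) ⊆ (7). Therefore (469, 175) = (7), d = 7.

Final answer: (469, 175) = (7); d = 7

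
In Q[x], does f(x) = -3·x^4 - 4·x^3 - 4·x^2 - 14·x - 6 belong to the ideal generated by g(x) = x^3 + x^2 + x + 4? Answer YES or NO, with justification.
NO

In Q[x] the ideal (g) consists of all multiples of g, so f ∈ (g) iff g | f, i.e. iff the remainder of f on division by g is 0. Divide f by g (g is monic, so eliminate the leading term of the running remainder at each step):
  leading term -3·x^4: subtract (-3·x)·g(x) = -3·x^4 - 3·x^3 - 3·x^2 - 12·x, leaving -x^3 - x^2 - 2·x - 6
  leading term -x^3: subtract (-1)·g(x) = -x^3 - x^2 - x - 4, leaving -x - 2
The remainder r(x) = -x - 2 ≠ 0 (and deg r < deg g), so g ∤ f, i.e. f ∉ (g).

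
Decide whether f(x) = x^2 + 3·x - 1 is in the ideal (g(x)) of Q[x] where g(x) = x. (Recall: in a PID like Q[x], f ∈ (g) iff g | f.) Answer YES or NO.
In Q[x] the ideal (g) consists of all multiples of g, so f ∈ (g) iff g | f, i.e. iff the remainder of f on division by g is 0. Divide f by g (g is monic, so eliminate the leading term of the running remainder at each step):
  leading term x^2: subtract (x)·g(x) = x^2, leaving 3·x - 1
  leading term 3·x: subtract (3)·g(x) = 3·x, leaving -1
The remainder r(x) = -1 ≠ 0 (and deg r < deg g), so g ∤ f, i.e. f ∉ (g).

Final answer: NO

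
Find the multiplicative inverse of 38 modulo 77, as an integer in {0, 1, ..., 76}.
38^(−1) ≡ 75 (mod 77)

Apply the extended Euclidean algorithm to (77, 38), tracking rows (r, s, t) with s·77 + t·38 = r. Each division r_prev = q·r_cur + r_new produces the new row as (previous row) − q·(current row):
  row A: (77, 1, 0)   [1·77 + 0·38 = 77]
  row B: (38, 0, 1)   [0·77 + 1·38 = 38]
  77 = 2·38 + 1   → row C = row A − 2·row B = (1, 1, −2)   [check: 1·77 − 2·38 = 1]
  38 = 38·1 + 0   → remainder 0, stop. gcd = 1 (last nonzero row C).
The gcd is 1, so 38 is invertible mod 77. The last nonzero row gives 1·77 − 2·38 = 1, so t = −2. So 38^(−1) ≡ −2 ≡ 75 (mod 77). Verify: 38 · 75 = 2850 ≡ 1 (mod 77). ✓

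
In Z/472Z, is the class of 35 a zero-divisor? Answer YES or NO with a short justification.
NO

gcd(35, 472) = 1, so 35 is a unit in Z/472Z (it has a multiplicative inverse). A unit cannot be a zero-divisor: if 35·b ≡ 0 then multiplying both sides by 35^(−1) gives b ≡ 0. So 35 is not a zero-divisor.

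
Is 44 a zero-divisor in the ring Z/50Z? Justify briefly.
gcd(44, 50) = 2 > 1, so 44 is not a unit in Z/50Z. In Z/nZ every nonzero non-unit is a zero-divisor: explicitly, take b = 50/gcd = 25 ≠ 0 (mod 50); then 44·25 = 1100 = 22·50, i.e. 44·25 ≡ 0 (mod 50). So 44 is a zero-divisor.

Final answer: YES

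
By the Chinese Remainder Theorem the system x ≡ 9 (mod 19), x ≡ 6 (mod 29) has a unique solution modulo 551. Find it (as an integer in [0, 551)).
x ≡ 180 (mod 551); the representative in [0, 551) is 180

The moduli 19, 29 are pairwise coprime, so by the CRT there is a unique solution mod 19·29 = 551.
Solve by successive substitution. Start with x ≡ 9 (mod 19).
  Combine with x ≡ 6 (mod 29): write x = 9 + 19·t and require 9 + 19·t ≡ 6 (mod 29), i.e. 19·t ≡ 6 − 9 ≡ 26 (mod 29). Since 19^(−1) ≡ 26 (mod 29), t ≡ 26·26 ≡ 9 (mod 29). So x ≡ 9 + 19·9 = 180 (mod 551).
Unique solution in [0, 551): x = 180.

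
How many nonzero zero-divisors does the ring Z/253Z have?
In Z/253Z each nonzero element is either a unit (gcd with 253 is 1) or a zero-divisor (gcd > 1). The number of units is φ(253): factorise 253 = 11 · 23, so φ(253) = (11 − 1) · (23 − 1) = 10 · 22 = 220. The nonzero elements number 253 − 1 = 252. Hence the nonzero zero-divisors number 252 − 220 = 32.

Final answer: Z/253Z has 32 nonzero zero-divisors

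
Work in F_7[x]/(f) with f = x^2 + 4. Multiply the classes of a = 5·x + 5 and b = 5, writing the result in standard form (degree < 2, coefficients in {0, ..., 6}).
Multiply as integer polynomials: a · b = 25·x + 25. Reducing coefficients mod 7: a · b ≡ 4·x + 4. This already has degree < 2, so no reduction by f is needed. Hence a · b ≡ 4·x + 4 in F_7[x]/(f).

Final answer: a · b ≡ 4·x + 4 (mod f(x))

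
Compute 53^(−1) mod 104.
53^(−1) ≡ 53 (mod 104)

Apply the extended Euclidean algorithm to (104, 53), tracking rows (r, s, t) with s·104 + t·53 = r. Each division r_prev = q·r_cur + r_new produces the new row as (previous row) − q·(current row):
  row A: (104, 1, 0)   [1·104 + 0·53 = 104]
  row B: (53, 0, 1)   [0·104 + 1·53 = 53]
  104 = 1·53 + 51   → row C = row A − 1·row B = (51, 1, −1)   [check: 1·104 − 1·53 = 51]
  53 = 1·51 + 2   → row D = row B − 1·row C = (2, −1, 2)   [check: −1·104 + 2·53 = 2]
  51 = 25·2 + 1   → row E = row C − 25·row D = (1, 26, −51)   [check: 26·104 − 51·53 = 1]
  2 = 2·1 + 0   → remainder 0, stop. gcd = 1 (last nonzero row E).
The gcd is 1, so 53 is invertible mod 104. The last nonzero row gives 26·104 − 51·53 = 1, so t = −51. So 53^(−1) ≡ −51 ≡ 53 (mod 104). Verify: 53 · 53 = 2809 ≡ 1 (mod 104). ✓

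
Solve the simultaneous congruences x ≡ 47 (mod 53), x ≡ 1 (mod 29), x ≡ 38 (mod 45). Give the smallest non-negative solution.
The moduli 53, 29, 45 are pairwise coprime, so by the CRT there is a unique solution mod 53·29·45 = 69165.
Solve by successive substitution. Start with x ≡ 47 (mod 53).
  Combine with x ≡ 1 (mod 29): write x = 47 + 53·t and require 47 + 53·t ≡ 1 (mod 29), i.e. 53·t ≡ 1 − 47 ≡ 12 (mod 29). Since 53^(−1) ≡ 23 (mod 29) (53 ≡ 24 (mod 29)), t ≡ 23·12 ≡ 15 (mod 29). So x ≡ 47 + 53·15 = 842 (mod 1537).
  Combine with x ≡ 38 (mod 45): write x = 842 + 1537·t and require 842 + 1537·t ≡ 38 (mod 45), i.e. 1537·t ≡ 38 − 842 ≡ 6 (mod 45). Since 1537^(−1) ≡ 13 (mod 45) (1537 ≡ 7 (mod 45)), t ≡ 13·6 ≡ 33 (mod 45). So x ≡ 842 + 1537·33 = 51563 (mod 69165).
Unique solution in [0, 69165): x = 51563.

Final answer: x ≡ 51563 (mod 69165); the representative in [0, 69165) is 51563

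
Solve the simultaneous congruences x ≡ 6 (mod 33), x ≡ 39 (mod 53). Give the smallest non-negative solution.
The moduli 33, 53 are pairwise coprime, so by the CRT there is a unique solution mod 33·53 = 1749.
Solve by successive substitution. Start with x ≡ 6 (mod 33).
  Combine with x ≡ 39 (mod 53): write x = 6 + 33·t and require 6 + 33·t ≡ 39 (mod 53), i.e. 33·t ≡ 39 − 6 ≡ 33 (mod 53). Since 33^(−1) ≡ 45 (mod 53), t ≡ 45·33 ≡ 1 (mod 53). So x ≡ 6 + 33·1 = 39 (mod 1749).
Unique solution in [0, 1749): x = 39.

Final answer: x ≡ 39 (mod 1749); the representative in [0, 1749) is 39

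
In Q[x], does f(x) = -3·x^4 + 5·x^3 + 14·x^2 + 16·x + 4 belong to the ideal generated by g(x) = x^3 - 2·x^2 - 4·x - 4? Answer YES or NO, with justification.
YES

In Q[x] the ideal (g) consists of all multiples of g, so f ∈ (g) iff g | f, i.e. iff the remainder of f on division by g is 0. Divide f by g (g is monic, so eliminate the leading term of the running remainder at each step):
  leading term -3·x^4: subtract (-3·x)·g(x) = -3·x^4 + 6·x^3 + 12·x^2 + 12·x, leaving -x^3 + 2·x^2 + 4·x + 4
  leading term -x^3: subtract (-1)·g(x) = -x^3 + 2·x^2 + 4·x + 4, leaving 0
The remainder is 0, so f(x) = g(x) · h(x) with h(x) = -3·x - 1. Hence g | f, i.e. f ∈ (g).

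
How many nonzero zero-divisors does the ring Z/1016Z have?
Z/1016Z has 511 nonzero zero-divisors

In Z/1016Z each nonzero element is either a unit (gcd with 1016 is 1) or a zero-divisor (gcd > 1). The number of units is φ(1016): factorise 1016 = 2^3 · 127, so φ(1016) = (2^3 − 2^2) · (127 − 1) = 4 · 126 = 504. The nonzero elements number 1016 − 1 = 1015. Hence the nonzero zero-divisors number 1015 − 504 = 511.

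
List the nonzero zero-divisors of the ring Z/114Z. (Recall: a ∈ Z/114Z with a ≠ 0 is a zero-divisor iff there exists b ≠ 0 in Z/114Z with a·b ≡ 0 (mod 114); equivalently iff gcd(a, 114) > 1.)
nonzero zero-divisors of Z/114Z = {2, 3, 4, 6, 8, 9, 10, 12, 14, 15, 16, 18, 19, 20, 21, 22, 24, 26, 27, 28, 30, 32, 33, 34, 36, 38, 39, 40, 42, 44, 45, 46, 48, 50, 51, 52, 54, 56, 57, 58, 60, 62, 63, 64, 66, 68, 69, 70, 72, 74, 75, 76, 78, 80, 81, 82, 84, 86, 87, 88, 90, 92, 93, 94, 95, 96, 98, 99, 100, 102, 104, 105, 106, 108, 110, 111, 112}

An element a ∈ Z/114Z (with a ≠ 0) is a zero-divisor iff gcd(a, 114) > 1 (because a is a unit precisely when gcd(a, n) = 1, and in Z/nZ every nonzero, non-unit element is a zero-divisor). Scan a = 1, ..., 113 and keep those with gcd(a, 114) > 1:
  gcd(2, 114) = 2, gcd(3, 114) = 3, gcd(4, 114) = 2, gcd(6, 114) = 6, gcd(8, 114) = 2, gcd(9, 114) = 3, gcd(10, 114) = 2, gcd(12, 114) = 6, gcd(14, 114) = 2, gcd(15, 114) = 3, gcd(16, 114) = 2, gcd(18, 114) = 6, gcd(19, 114) = 19, gcd(20, 114) = 2, gcd(21, 114) = 3, gcd(22, 114) = 2, gcd(24, 114) = 6, gcd(26, 114) = 2, gcd(27, 114) = 3, gcd(28, 114) = 2, gcd(30, 114) = 6, gcd(32, 114) = 2, gcd(33, 114) = 3, gcd(34, 114) = 2, gcd(36, 114) = 6, gcd(38, 114) = 38, gcd(39, 114) = 3, gcd(40, 114) = 2, gcd(42, 114) = 6, gcd(44, 114) = 2, gcd(45, 114) = 3, gcd(46, 114) = 2, gcd(48, 114) = 6, gcd(50, 114) = 2, gcd(51, 114) = 3, gcd(52, 114) = 2, gcd(54, 114) = 6, gcd(56, 114) = 2, gcd(57, 114) = 57, gcd(58, 114) = 2, gcd(60, 114) = 6, gcd(62, 114) = 2, gcd(63, 114) = 3, gcd(64, 114) = 2, gcd(66, 114) = 6, gcd(68, 114) = 2, gcd(69, 114) = 3, gcd(70, 114) = 2, gcd(72, 114) = 6, gcd(74, 114) = 2, gcd(75, 114) = 3, gcd(76, 114) = 38, gcd(78, 114) = 6, gcd(80, 114) = 2, gcd(81, 114) = 3, gcd(82, 114) = 2, gcd(84, 114) = 6, gcd(86, 114) = 2, gcd(87, 114) = 3, gcd(88, 114) = 2, gcd(90, 114) = 6, gcd(92, 114) = 2, gcd(93, 114) = 3, gcd(94, 114) = 2, gcd(95, 114) = 19, gcd(96, 114) = 6, gcd(98, 114) = 2, gcd(99, 114) = 3, gcd(100, 114) = 2, gcd(102, 114) = 6, gcd(104, 114) = 2, gcd(105, 114) = 3, gcd(106, 114) = 2, gcd(108, 114) = 6, gcd(110, 114) = 2, gcd(111, 114) = 3, gcd(112, 114) = 2.
All other a ∈ {1, ..., 113} have gcd(a, 114) = 1 and are units. So the nonzero zero-divisors are exactly the 77 values of a appearing in this scan.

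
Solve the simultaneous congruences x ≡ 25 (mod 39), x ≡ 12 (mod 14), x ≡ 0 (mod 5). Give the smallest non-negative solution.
x ≡ 2560 (mod 2730); the representative in [0, 2730) is 2560

The moduli 39, 14, 5 are pairwise coprime, so by the CRT there is a unique solution mod 39·14·5 = 2730.
Solve by successive substitution. Start with x ≡ 25 (mod 39).
  Combine with x ≡ 12 (mod 14): write x = 25 + 39·t and require 25 + 39·t ≡ 12 (mod 14), i.e. 39·t ≡ 12 − 25 ≡ 1 (mod 14). Since 39^(−1) ≡ 9 (mod 14) (39 ≡ 11 (mod 14)), t ≡ 9·1 ≡ 9 (mod 14). So x ≡ 25 + 39·9 = 376 (mod 546).
  Combine with x ≡ 0 (mod 5): write x = 376 + 546·t and require 376 + 546·t ≡ 0 (mod 5), i.e. 546·t ≡ 0 − 376 ≡ 4 (mod 5). Since 546^(−1) ≡ 1 (mod 5) (546 ≡ 1 (mod 5)), t ≡ 1·4 ≡ 4 (mod 5). So x ≡ 376 + 546·4 = 2560 (mod 2730).
Unique solution in [0, 2730): x = 2560.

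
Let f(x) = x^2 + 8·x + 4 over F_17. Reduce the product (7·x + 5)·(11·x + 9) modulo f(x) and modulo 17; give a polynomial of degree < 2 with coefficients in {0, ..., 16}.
Multiply as integer polynomials: a · b = 77·x^2 + 118·x + 45. Reducing coefficients mod 17: a · b ≡ 9·x^2 + 16·x + 11. Now divide by f(x) = x^2 + 8·x + 4 in F_17[x], eliminating the leading term at each step:
  leading term 9·x^2: subtract (9)·f(x) = 9·x^2 + 4·x + 2, leaving 12·x + 9 (coefficients mod 17)
The degree is now < 2, so this is the remainder. Hence a · b ≡ 12·x + 9 in F_17[x]/(f).

Final answer: a · b ≡ 12·x + 9 (mod f(x))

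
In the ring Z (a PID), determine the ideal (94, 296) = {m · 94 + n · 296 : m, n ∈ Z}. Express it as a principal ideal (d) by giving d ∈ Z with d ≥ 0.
In the PID Z, (a, b) is generated by gcd(a, b). Compute gcd(296, 94) with the extended Euclidean algorithm, tracking rows (r, s, t) with s·296 + t·94 = r:
  row A: (296, 1, 0)   [1·296 + 0·94 = 296]
  row B: (94, 0, 1)   [0·296 + 1·94 = 94]
  296 = 3·94 + 14   → row C = row A − 3·row B = (14, 1, −3)   [check: 1·296 − 3·94 = 14]
  94 = 6·14 + 10   → row D = row B − 6·row C = (10, −6, 19)   [check: −6·296 + 19·94 = 10]
  14 = 1·10 + 4   → row E = row C − 1·row D = (4, 7, −22)   [check: 7·296 − 22·94 = 4]
  10 = 2·4 + 2   → row F = row D − 2·row E = (2, −20, 63)   [check: −20·296 + 63·94 = 2]
  4 = 2·2 + 0   → remainder 0, stop. gcd = 2 (last nonzero row F).
So gcd(94, 296) = 2, with Bézout identity −20·296 + 63·94 = 2. Containment (⊇): the Bézout identity exhibits 2 as an element of (94, 296), giving (2) ⊆ (94, 296). Containment (⊆): since 2 | 94 and 2 | 296 (94 = 2·47, 296 = 2·148), every Z-linear combination of 94 and 296 is divisible by 2, so (94, 296) ⊆ (2). Therefore (94, 296) = (2), d = 2.

Final answer: (94, 296) = (2); d = 2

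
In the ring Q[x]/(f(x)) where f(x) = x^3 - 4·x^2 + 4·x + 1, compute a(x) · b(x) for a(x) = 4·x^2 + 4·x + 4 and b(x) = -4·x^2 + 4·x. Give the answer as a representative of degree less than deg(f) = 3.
a · b ≡ -192·x^2 + 288·x + 64 (mod f(x))

First multiply in Q[x] without reducing: a · b = -16·x^4 + 16·x. Now divide by f(x) = x^3 - 4·x^2 + 4·x + 1, eliminating the leading term at each step:
  leading term -16·x^4: subtract (-16·x)·f(x) = -16·x^4 + 64·x^3 - 64·x^2 - 16·x, leaving -64·x^3 + 64·x^2 + 32·x
  leading term -64·x^3: subtract (-64)·f(x) = -64·x^3 + 256·x^2 - 256·x - 64, leaving -192·x^2 + 288·x + 64
The degree is now < 3, so this is the remainder. Hence a · b ≡ -192·x^2 + 288·x + 64 in Q[x]/(f).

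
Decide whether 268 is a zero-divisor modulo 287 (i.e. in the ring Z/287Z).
NO

gcd(268, 287) = 1, so 268 is a unit in Z/287Z (it has a multiplicative inverse). A unit cannot be a zero-divisor: if 268·b ≡ 0 then multiplying both sides by 268^(−1) gives b ≡ 0. So 268 is not a zero-divisor.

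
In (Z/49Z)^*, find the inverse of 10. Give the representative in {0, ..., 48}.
10^(−1) ≡ 5 (mod 49)

Apply the extended Euclidean algorithm to (49, 10), tracking rows (r, s, t) with s·49 + t·10 = r. Each division r_prev = q·r_cur + r_new produces the new row as (previous row) − q·(current row):
  row A: (49, 1, 0)   [1·49 + 0·10 = 49]
  row B: (10, 0, 1)   [0·49 + 1·10 = 10]
  49 = 4·10 + 9   → row C = row A − 4·row B = (9, 1, −4)   [check: 1·49 − 4·10 = 9]
  10 = 1·9 + 1   → row D = row B − 1·row C = (1, −1, 5)   [check: −1·49 + 5·10 = 1]
  9 = 9·1 + 0   → remainder 0, stop. gcd = 1 (last nonzero row D).
The gcd is 1, so 10 is invertible mod 49. The last nonzero row gives −1·49 + 5·10 = 1, so t = 5. So 10^(−1) ≡ 5 (mod 49). Verify: 10 · 5 = 50 ≡ 1 (mod 49). ✓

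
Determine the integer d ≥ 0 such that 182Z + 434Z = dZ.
(182, 434) = (14); d = 14

In the PID Z, (a, b) is generated by gcd(a, b). Compute gcd(434, 182) with the extended Euclidean algorithm, tracking rows (r, s, t) with s·434 + t·182 = r:
  row A: (434, 1, 0)   [1·434 + 0·182 = 434]
  row B: (182, 0, 1)   [0·434 + 1·182 = 182]
  434 = 2·182 + 70   → row C = row A − 2·row B = (70, 1, −2)   [check: 1·434 − 2·182 = 70]
  182 = 2·70 + 42   → row D = row B − 2·row C = (42, −2, 5)   [check: −2·434 + 5·182 = 42]
  70 = 1·42 + 28   → row E = row C − 1·row D = (28, 3, −7)   [check: 3·434 − 7·182 = 28]
  42 = 1·28 + 14   → row F = row D − 1·row E = (14, −5, 12)   [check: −5·434 + 12·182 = 14]
  28 = 2·14 + 0   → remainder 0, stop. gcd = 14 (last nonzero row F).
So gcd(182, 434) = 14, with Bézout identity −5·434 + 12·182 = 14. Containment (⊇): the Bézout identity exhibits 14 as an element of (182, 434), giving (14) ⊆ (182, 434). Containment (⊆): since 14 | 182 and 14 | 434 (182 = 14·13, 434 = 14·31), every Z-linear combination of 182 and 434 is divisible by 14, so (182, 434) ⊆ (14). Therefore (182, 434) = (14), d = 14.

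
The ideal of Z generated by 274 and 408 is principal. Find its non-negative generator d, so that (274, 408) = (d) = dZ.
In the PID Z, (a, b) is generated by gcd(a, b). Compute gcd(408, 274) with the extended Euclidean algorithm, tracking rows (r, s, t) with s·408 + t·274 = r:
  row A: (408, 1, 0)   [1·408 + 0·274 = 408]
  row B: (274, 0, 1)   [0·408 + 1·274 = 274]
  408 = 1·274 + 134   → row C = row A − 1·row B = (134, 1, −1)   [check: 1·408 − 1·274 = 134]
  274 = 2·134 + 6   → row D = row B − 2·row C = (6, −2, 3)   [check: −2·408 + 3·274 = 6]
  134 = 22·6 + 2   → row E = row C − 22·row D = (2, 45, −67)   [check: 45·408 − 67·274 = 2]
  6 = 3·2 + 0   → remainder 0, stop. gcd = 2 (last nonzero row E).
So gcd(274, 408) = 2, with Bézout identity 45·408 − 67·274 = 2. Containment (⊇): the Bézout identity exhibits 2 as an element of (274, 408), giving (2) ⊆ (274, 408). Containment (⊆): since 2 | 274 and 2 | 408 (274 = 2·137, 408 = 2·204), every Z-linear combination of 274 and 408 is divisible by 2, so (274, 408) ⊆ (2). Therefore (274, 408) = (2), d = 2.

Final answer: (274, 408) = (2); d = 2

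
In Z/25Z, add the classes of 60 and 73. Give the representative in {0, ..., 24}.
8

Reduce the summands first: 60 ≡ 10, 73 ≡ 23 (mod 25), so 60 + 73 ≡ 10 + 23 (mod 25). 10 + 23 = 33; 33 = 1·25 + 8, so (60 + 73) mod 25 = 8.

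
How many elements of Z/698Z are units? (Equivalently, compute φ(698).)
Z/698Z has φ(698) = 348 units

An element a ∈ Z/698Z is a unit iff gcd(a, 698) = 1, so the number of units is φ(698). φ is multiplicative, with φ(p^e) = p^e − p^(e−1). Factorise 698 = 2 · 349. Then
  φ(698) = (2 − 1) · (349 − 1) = 1 · 348 = 348.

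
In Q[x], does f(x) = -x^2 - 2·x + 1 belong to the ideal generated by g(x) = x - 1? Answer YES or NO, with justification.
NO

In Q[x] the ideal (g) consists of all multiples of g, so f ∈ (g) iff g | f, i.e. iff the remainder of f on division by g is 0. Divide f by g (g is monic, so eliminate the leading term of the running remainder at each step):
  leading term -x^2: subtract (-x)·g(x) = -x^2 + x, leaving 1 - 3·x
  leading term -3·x: subtract (-3)·g(x) = 3 - 3·x, leaving -2
The remainder r(x) = -2 ≠ 0 (and deg r < deg g), so g ∤ f, i.e. f ∉ (g).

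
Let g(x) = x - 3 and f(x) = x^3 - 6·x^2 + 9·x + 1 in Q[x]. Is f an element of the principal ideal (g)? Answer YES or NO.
NO

In Q[x] the ideal (g) consists of all multiples of g, so f ∈ (g) iff g | f, i.e. iff the remainder of f on division by g is 0. Divide f by g (g is monic, so eliminate the leading term of the running remainder at each step):
  leading term x^3: subtract (x^2)·g(x) = x^3 - 3·x^2, leaving -3·x^2 + 9·x + 1
  leading term -3·x^2: subtract (-3·x)·g(x) = -3·x^2 + 9·x, leaving 1
The remainder r(x) = 1 ≠ 0 (and deg r < deg g), so g ∤ f, i.e. f ∉ (g).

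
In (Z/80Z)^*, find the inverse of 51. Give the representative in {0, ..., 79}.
51^(−1) ≡ 11 (mod 80)

Apply the extended Euclidean algorithm to (80, 51), tracking rows (r, s, t) with s·80 + t·51 = r. Each division r_prev = q·r_cur + r_new produces the new row as (previous row) − q·(current row):
  row A: (80, 1, 0)   [1·80 + 0·51 = 80]
  row B: (51, 0, 1)   [0·80 + 1·51 = 51]
  80 = 1·51 + 29   → row C = row A − 1·row B = (29, 1, −1)   [check: 1·80 − 1·51 = 29]
  51 = 1·29 + 22   → row D = row B − 1·row C = (22, −1, 2)   [check: −1·80 + 2·51 = 22]
  29 = 1·22 + 7   → row E = row C − 1·row D = (7, 2, −3)   [check: 2·80 − 3·51 = 7]
  22 = 3·7 + 1   → row F = row D − 3·row E = (1, −7, 11)   [check: −7·80 + 11·51 = 1]
  7 = 7·1 + 0   → remainder 0, stop. gcd = 1 (last nonzero row F).
The gcd is 1, so 51 is invertible mod 80. The last nonzero row gives −7·80 + 11·51 = 1, so t = 11. So 51^(−1) ≡ 11 (mod 80). Verify: 51 · 11 = 561 ≡ 1 (mod 80). ✓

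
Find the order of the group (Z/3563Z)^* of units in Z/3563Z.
(Z/3563Z)^* consists of the classes a with gcd(a, 3563) = 1, so its order is φ(3563). φ is multiplicative, with φ(p^e) = p^e − p^(e−1). Factorise 3563 = 7 · 509. Then
  φ(3563) = (7 − 1) · (509 − 1) = 6 · 508 = 3048.
Thus |(Z/3563Z)^*| = 3048.

Final answer: |(Z/3563Z)^*| = 3048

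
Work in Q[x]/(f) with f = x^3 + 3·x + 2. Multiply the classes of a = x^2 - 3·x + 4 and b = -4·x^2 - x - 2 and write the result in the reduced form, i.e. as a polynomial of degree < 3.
First multiply in Q[x] without reducing: a · b = -4·x^4 + 11·x^3 - 15·x^2 + 2·x - 8. Now divide by f(x) = x^3 + 3·x + 2, eliminating the leading term at each step:
  leading term -4·x^4: subtract (-4·x)·f(x) = -4·x^4 - 12·x^2 - 8·x, leaving 11·x^3 - 3·x^2 + 10·x - 8
  leading term 11·x^3: subtract (11)·f(x) = 11·x^3 + 33·x + 22, leaving -3·x^2 - 23·x - 30
The degree is now < 3, so this is the remainder. Hence a · b ≡ -3·x^2 - 23·x - 30 in Q[x]/(f).

Final answer: a · b ≡ -3·x^2 - 23·x - 30 (mod f(x))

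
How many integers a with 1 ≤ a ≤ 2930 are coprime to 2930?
The number of a ∈ {1, ..., 2930} with gcd(a, 2930) = 1 is by definition Euler's totient φ(2930). φ is multiplicative, with φ(p^e) = p^e − p^(e−1). Factorise 2930 = 2 · 5 · 293. Then
  φ(2930) = (2 − 1) · (5 − 1) · (293 − 1) = 1 · 4 · 292 = 1168.
So there are 1168 such integers.

Final answer: 1168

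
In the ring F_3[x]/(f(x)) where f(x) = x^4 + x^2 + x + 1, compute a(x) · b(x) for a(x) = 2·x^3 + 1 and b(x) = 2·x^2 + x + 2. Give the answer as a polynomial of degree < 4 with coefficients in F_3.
a · b ≡ 2·x^2 + x (mod f(x))

Multiply as integer polynomials: a · b = 4·x^5 + 2·x^4 + 4·x^3 + 2·x^2 + x + 2. Reducing coefficients mod 3: a · b ≡ x^5 + 2·x^4 + x^3 + 2·x^2 + x + 2. Now divide by f(x) = x^4 + x^2 + x + 1 in F_3[x], eliminating the leading term at each step:
  leading term x^5: subtract (x)·f(x) = x^5 + x^3 + x^2 + x, leaving 2·x^4 + x^2 + 2 (coefficients mod 3)
  leading term 2·x^4: subtract (2)·f(x) = 2·x^4 + 2·x^2 + 2·x + 2, leaving 2·x^2 + x (coefficients mod 3)
The degree is now < 4, so this is the remainder. Hence a · b ≡ 2·x^2 + x in F_3[x]/(f).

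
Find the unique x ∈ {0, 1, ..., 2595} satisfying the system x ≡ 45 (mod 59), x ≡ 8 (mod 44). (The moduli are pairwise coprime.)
The moduli 59, 44 are pairwise coprime, so by the CRT there is a unique solution mod 59·44 = 2596.
Solve by successive substitution. Start with x ≡ 45 (mod 59).
  Combine with x ≡ 8 (mod 44): write x = 45 + 59·t and require 45 + 59·t ≡ 8 (mod 44), i.e. 59·t ≡ 8 − 45 ≡ 7 (mod 44). Since 59^(−1) ≡ 3 (mod 44) (59 ≡ 15 (mod 44)), t ≡ 3·7 ≡ 21 (mod 44). So x ≡ 45 + 59·21 = 1284 (mod 2596).
Unique solution in [0, 2596): x = 1284.

Final answer: x ≡ 1284 (mod 2596); the representative in [0, 2596) is 1284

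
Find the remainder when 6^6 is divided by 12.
Use repeated squaring. Binary(6) = 110. Walk through the bits of the exponent 6 left-to-right: at each bit after the leading one, square the running value, then multiply by 6 if the bit is 1 (always reducing mod 12):
  bit 1 = 1 (leading): start with 6.
  bit 2 = 1: square 6^2 = 36 ≡ 0; bit is 1, so multiply 0·6 = 0 (mod 12).
  bit 3 = 0: square 0^2 = 0 (mod 12).
Final value: 6^6 ≡ 0 (mod 12).

Final answer: 0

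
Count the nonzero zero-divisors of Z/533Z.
In Z/533Z each nonzero element is either a unit (gcd with 533 is 1) or a zero-divisor (gcd > 1). The number of units is φ(533): factorise 533 = 13 · 41, so φ(533) = (13 − 1) · (41 − 1) = 12 · 40 = 480. The nonzero elements number 533 − 1 = 532. Hence the nonzero zero-divisors number 532 − 480 = 52.

Final answer: Z/533Z has 52 nonzero zero-divisors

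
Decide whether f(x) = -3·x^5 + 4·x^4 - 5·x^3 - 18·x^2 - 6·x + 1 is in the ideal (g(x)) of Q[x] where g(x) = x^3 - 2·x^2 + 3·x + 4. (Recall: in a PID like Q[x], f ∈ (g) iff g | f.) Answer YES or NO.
In Q[x] the ideal (g) consists of all multiples of g, so f ∈ (g) iff g | f, i.e. iff the remainder of f on division by g is 0. Divide f by g (g is monic, so eliminate the leading term of the running remainder at each step):
  leading term -3·x^5: subtract (-3·x^2)·g(x) = -3·x^5 + 6·x^4 - 9·x^3 - 12·x^2, leaving -2·x^4 + 4·x^3 - 6·x^2 - 6·x + 1
  leading term -2·x^4: subtract (-2·x)·g(x) = -2·x^4 + 4·x^3 - 6·x^2 - 8·x, leaving 2·x + 1
The remainder r(x) = 2·x + 1 ≠ 0 (and deg r < deg g), so g ∤ f, i.e. f ∉ (g).

Final answer: NO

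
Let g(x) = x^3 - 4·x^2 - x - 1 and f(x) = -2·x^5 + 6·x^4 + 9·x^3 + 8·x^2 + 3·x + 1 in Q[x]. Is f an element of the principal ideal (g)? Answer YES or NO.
YES

In Q[x] the ideal (g) consists of all multiples of g, so f ∈ (g) iff g | f, i.e. iff the remainder of f on division by g is 0. Divide f by g (g is monic, so eliminate the leading term of the running remainder at each step):
  leading term -2·x^5: subtract (-2·x^2)·g(x) = -2·x^5 + 8·x^4 + 2·x^3 + 2·x^2, leaving -2·x^4 + 7·x^3 + 6·x^2 + 3·x + 1
  leading term -2·x^4: subtract (-2·x)·g(x) = -2·x^4 + 8·x^3 + 2·x^2 + 2·x, leaving -x^3 + 4·x^2 + x + 1
  leading term -x^3: subtract (-1)·g(x) = -x^3 + 4·x^2 + x + 1, leaving 0
The remainder is 0, so f(x) = g(x) · h(x) with h(x) = -2·x^2 - 2·x - 1. Hence g | f, i.e. f ∈ (g).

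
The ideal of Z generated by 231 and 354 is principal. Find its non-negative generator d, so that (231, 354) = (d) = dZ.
(231, 354) = (3); d = 3

In the PID Z, (a, b) is generated by gcd(a, b). Compute gcd(354, 231) with the extended Euclidean algorithm, tracking rows (r, s, t) with s·354 + t·231 = r:
  row A: (354, 1, 0)   [1·354 + 0·231 = 354]
  row B: (231, 0, 1)   [0·354 + 1·231 = 231]
  354 = 1·231 + 123   → row C = row A − 1·row B = (123, 1, −1)   [check: 1·354 − 1·231 = 123]
  231 = 1·123 + 108   → row D = row B − 1·row C = (108, −1, 2)   [check: −1·354 + 2·231 = 108]
  123 = 1·108 + 15   → row E = row C − 1·row D = (15, 2, −3)   [check: 2·354 − 3·231 = 15]
  108 = 7·15 + 3   → row F = row D − 7·row E = (3, −15, 23)   [check: −15·354 + 23·231 = 3]
  15 = 5·3 + 0   → remainder 0, stop. gcd = 3 (last nonzero row F).
So gcd(231, 354) = 3, with Bézout identity −15·354 + 23·231 = 3. Containment (⊇): the Bézout identity exhibits 3 as an element of (231, 354), giving (3) ⊆ (231, 354). Containment (⊆): since 3 | 231 and 3 | 354 (231 = 3·77, 354 = 3·118), every Z-linear combination of 231 and 354 is divisible by 3, so (231, 354) ⊆ (3). Therefore (231, 354) = (3), d = 3.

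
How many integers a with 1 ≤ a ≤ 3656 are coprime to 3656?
The number of a ∈ {1, ..., 3656} with gcd(a, 3656) = 1 is by definition Euler's totient φ(3656). φ is multiplicative, with φ(p^e) = p^e − p^(e−1). Factorise 3656 = 2^3 · 457. Then
  φ(3656) = (2^3 − 2^2) · (457 − 1) = 4 · 456 = 1824.
So there are 1824 such integers.

Final answer: 1824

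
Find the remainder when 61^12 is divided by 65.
1

Use repeated squaring. Binary(12) = 1100. Walk through the bits of the exponent 12 left-to-right: at each bit after the leading one, square the running value, then multiply by 61 if the bit is 1 (always reducing mod 65):
  bit 1 = 1 (leading): start with 61.
  bit 2 = 1: square 61^2 = 3721 ≡ 16; bit is 1, so multiply 16·61 = 976 ≡ 1 (mod 65).
  bit 3 = 0: square 1^2 = 1 (mod 65).
  bit 4 = 0: square 1^2 = 1 (mod 65).
Final value: 61^12 ≡ 1 (mod 65).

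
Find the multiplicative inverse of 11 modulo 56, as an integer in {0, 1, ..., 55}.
11^(−1) ≡ 51 (mod 56)

Apply the extended Euclidean algorithm to (56, 11), tracking rows (r, s, t) with s·56 + t·11 = r. Each division r_prev = q·r_cur + r_new produces the new row as (previous row) − q·(current row):
  row A: (56, 1, 0)   [1·56 + 0·11 = 56]
  row B: (11, 0, 1)   [0·56 + 1·11 = 11]
  56 = 5·11 + 1   → row C = row A − 5·row B = (1, 1, −5)   [check: 1·56 − 5·11 = 1]
  11 = 11·1 + 0   → remainder 0, stop. gcd = 1 (last nonzero row C).
The gcd is 1, so 11 is invertible mod 56. The last nonzero row gives 1·56 − 5·11 = 1, so t = −5. So 11^(−1) ≡ −5 ≡ 51 (mod 56). Verify: 11 · 51 = 561 ≡ 1 (mod 56). ✓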